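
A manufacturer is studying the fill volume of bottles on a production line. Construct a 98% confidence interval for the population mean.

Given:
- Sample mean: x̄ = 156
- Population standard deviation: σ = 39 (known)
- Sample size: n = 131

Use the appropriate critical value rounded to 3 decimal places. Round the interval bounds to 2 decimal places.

The population standard deviation σ is known, so use a z-interval (standard normal critical value).

For 98% confidence, z* = 2.326 (from standard normal table)

Standard error: SE = σ/√n = 39/√131 = 3.407446

Margin of error: E = z* × SE = 2.326 × 3.407446 = 7.9257

Z-interval: x̄ ± E = 156 ± 7.9257 = (148.0743, 163.9257)

Rounded to 2 decimal places:

(148.07, 163.93)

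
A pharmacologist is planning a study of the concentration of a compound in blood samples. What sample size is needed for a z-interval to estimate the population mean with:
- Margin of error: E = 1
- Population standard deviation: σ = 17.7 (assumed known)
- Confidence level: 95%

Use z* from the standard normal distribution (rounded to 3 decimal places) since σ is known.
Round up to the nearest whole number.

Using z* since population σ is known (z-interval formula).

For 95% confidence, z* = 1.96 (from standard normal table)

Sample size formula for z-interval: n = (z*σ/E)²

n = (1.96 × 17.7 / 1)²
  = (34.692000)²
  = 1203.5349

Round up to the nearest whole number: n = 1204

1204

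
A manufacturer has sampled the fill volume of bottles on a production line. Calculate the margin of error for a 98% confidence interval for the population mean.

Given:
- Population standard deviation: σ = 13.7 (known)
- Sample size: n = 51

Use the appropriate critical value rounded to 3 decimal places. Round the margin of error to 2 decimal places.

The population standard deviation σ is known, so use the z-interval margin of error formula.

For 98% confidence, z* = 2.326 (from standard normal table)

Margin of error formula for z-interval: E = z* × σ/√n

E = 2.326 × 13.7/√51
  = 2.326 × 1.918384
  = 4.4622

Rounded to 2 decimal places:

4.46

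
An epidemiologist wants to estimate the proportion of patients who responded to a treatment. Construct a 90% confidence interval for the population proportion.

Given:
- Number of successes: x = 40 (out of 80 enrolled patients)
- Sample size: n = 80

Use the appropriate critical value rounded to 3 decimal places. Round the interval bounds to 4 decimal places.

Sample proportion: p̂ = 40/80 = 0.500000

Check conditions for normal approximation:
  np̂ = 40 ≥ 10 ✓
  n(1-p̂) = 40 ≥ 10 ✓

The sample is large enough, so use a z-interval (normal approximation) for the proportion.

For 90% confidence, z* = 1.645 (from standard normal table)

Standard error: SE = √(p̂(1-p̂)/n) = √(0.500000×0.500000/80) = 0.05590170

Margin of error: E = z* × SE = 1.645 × 0.05590170 = 0.091958

Z-interval: p̂ ± E = 0.500000 ± 0.091958 = (0.408042, 0.591958)

Rounded to 4 decimal places:

(0.4080, 0.5920)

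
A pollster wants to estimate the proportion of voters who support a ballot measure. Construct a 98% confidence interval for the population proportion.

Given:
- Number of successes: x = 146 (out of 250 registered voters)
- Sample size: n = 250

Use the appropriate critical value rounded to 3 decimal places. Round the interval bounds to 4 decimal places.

Sample proportion: p̂ = 146/250 = 0.584000

Check conditions for normal approximation:
  np̂ = 146 ≥ 10 ✓
  n(1-p̂) = 104 ≥ 10 ✓

The sample is large enough, so use a z-interval (normal approximation) for the proportion.

For 98% confidence, z* = 2.326 (from standard normal table)

Standard error: SE = √(p̂(1-p̂)/n) = √(0.584000×0.416000/250) = 0.03117332

Margin of error: E = z* × SE = 2.326 × 0.03117332 = 0.072509

Z-interval: p̂ ± E = 0.584000 ± 0.072509 = (0.511491, 0.656509)

Rounded to 4 decimal places:

(0.5115, 0.6565)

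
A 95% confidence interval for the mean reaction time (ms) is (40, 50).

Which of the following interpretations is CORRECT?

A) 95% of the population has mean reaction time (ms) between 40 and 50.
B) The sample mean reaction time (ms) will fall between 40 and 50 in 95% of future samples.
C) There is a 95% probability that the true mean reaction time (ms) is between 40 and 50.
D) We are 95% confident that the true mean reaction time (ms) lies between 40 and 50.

A confidence interval represents our confidence in the procedure, not a probability statement about the parameter.

Key concept: If we repeated this sampling process many times and computed a 95% CI each time, about 95% of those intervals would contain the true population parameter.

For this specific interval (40, 50):
- Midpoint (point estimate): 45
- Margin of error: 5

The correct interpretation is the one stating confidence that the true parameter lies in the interval — option D.

D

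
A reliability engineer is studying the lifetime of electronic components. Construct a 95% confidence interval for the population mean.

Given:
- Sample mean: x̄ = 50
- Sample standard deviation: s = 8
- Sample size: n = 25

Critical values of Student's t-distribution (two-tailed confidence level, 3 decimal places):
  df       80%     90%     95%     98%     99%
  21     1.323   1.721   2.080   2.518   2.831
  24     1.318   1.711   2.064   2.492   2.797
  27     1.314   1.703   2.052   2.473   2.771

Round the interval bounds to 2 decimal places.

The population standard deviation σ is unknown (only the sample standard deviation s is given), so use a t-interval with df = n - 1 = 25 - 1 = 24.

For 95% confidence with df = 24, t* = 2.064 (from t-table)

Standard error: SE = s/√n = 8/√25 = 1.600000

Margin of error: E = t* × SE = 2.064 × 1.600000 = 3.3024

T-interval: x̄ ± E = 50 ± 3.3024 = (46.6976, 53.3024)

Rounded to 2 decimal places:

(46.70, 53.30)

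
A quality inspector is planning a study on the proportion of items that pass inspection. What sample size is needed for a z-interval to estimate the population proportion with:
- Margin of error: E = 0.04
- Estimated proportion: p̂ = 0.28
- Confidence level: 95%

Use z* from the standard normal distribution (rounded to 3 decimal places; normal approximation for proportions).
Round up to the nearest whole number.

Using z* for proportion z-interval (normal approximation).

For 95% confidence, z* = 1.96 (from standard normal table)

Sample size formula for proportion z-interval: n = z*²p̂(1-p̂)/E²

n = 1.96² × 0.28 × 0.72 / 0.04²
  = 3.8416 × 0.2016 / 0.0016
  = 484.0416

Round up to the nearest whole number: n = 485

485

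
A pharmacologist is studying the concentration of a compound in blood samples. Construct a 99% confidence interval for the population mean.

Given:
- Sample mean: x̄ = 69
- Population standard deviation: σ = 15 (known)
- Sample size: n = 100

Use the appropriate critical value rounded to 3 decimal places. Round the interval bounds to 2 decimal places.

The population standard deviation σ is known, so use a z-interval (standard normal critical value).

For 99% confidence, z* = 2.576 (from standard normal table)

Standard error: SE = σ/√n = 15/√100 = 1.500000

Margin of error: E = z* × SE = 2.576 × 1.500000 = 3.8640

Z-interval: x̄ ± E = 69 ± 3.8640 = (65.1360, 72.8640)

Rounded to 2 decimal places:

(65.14, 72.86)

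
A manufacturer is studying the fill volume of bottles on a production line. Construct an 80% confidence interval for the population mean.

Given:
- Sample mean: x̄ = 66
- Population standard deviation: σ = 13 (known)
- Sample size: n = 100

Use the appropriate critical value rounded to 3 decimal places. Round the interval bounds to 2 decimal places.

The population standard deviation σ is known, so use a z-interval (standard normal critical value).

For 80% confidence, z* = 1.282 (from standard normal table)

Standard error: SE = σ/√n = 13/√100 = 1.300000

Margin of error: E = z* × SE = 1.282 × 1.300000 = 1.6666

Z-interval: x̄ ± E = 66 ± 1.6666 = (64.3334, 67.6666)

Rounded to 2 decimal places:

(64.33, 67.67)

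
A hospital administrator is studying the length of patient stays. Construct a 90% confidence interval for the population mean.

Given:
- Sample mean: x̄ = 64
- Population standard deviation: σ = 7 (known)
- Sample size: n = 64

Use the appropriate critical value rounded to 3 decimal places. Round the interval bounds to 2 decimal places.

The population standard deviation σ is known, so use a z-interval (standard normal critical value).

For 90% confidence, z* = 1.645 (from standard normal table)

Standard error: SE = σ/√n = 7/√64 = 0.875000

Margin of error: E = z* × SE = 1.645 × 0.875000 = 1.4394

Z-interval: x̄ ± E = 64 ± 1.4394 = (62.5606, 65.4394)

Rounded to 2 decimal places:

(62.56, 65.44)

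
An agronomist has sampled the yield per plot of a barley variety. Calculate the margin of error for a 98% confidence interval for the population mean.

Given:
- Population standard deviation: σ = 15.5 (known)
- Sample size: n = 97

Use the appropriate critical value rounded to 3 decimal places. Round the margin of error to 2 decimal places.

The population standard deviation σ is known, so use the z-interval margin of error formula.

For 98% confidence, z* = 2.326 (from standard normal table)

Margin of error formula for z-interval: E = z* × σ/√n

E = 2.326 × 15.5/√97
  = 2.326 × 1.573787
  = 3.6606

Rounded to 2 decimal places:

3.66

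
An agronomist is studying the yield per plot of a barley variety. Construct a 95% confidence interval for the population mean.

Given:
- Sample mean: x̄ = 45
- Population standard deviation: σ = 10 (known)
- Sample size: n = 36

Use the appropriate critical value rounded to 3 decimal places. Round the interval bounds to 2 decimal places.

The population standard deviation σ is known, so use a z-interval (standard normal critical value).

For 95% confidence, z* = 1.96 (from standard normal table)

Standard error: SE = σ/√n = 10/√36 = 1.666667

Margin of error: E = z* × SE = 1.96 × 1.666667 = 3.2667

Z-interval: x̄ ± E = 45 ± 3.2667 = (41.7333, 48.2667)

Rounded to 2 decimal places:

(41.73, 48.27)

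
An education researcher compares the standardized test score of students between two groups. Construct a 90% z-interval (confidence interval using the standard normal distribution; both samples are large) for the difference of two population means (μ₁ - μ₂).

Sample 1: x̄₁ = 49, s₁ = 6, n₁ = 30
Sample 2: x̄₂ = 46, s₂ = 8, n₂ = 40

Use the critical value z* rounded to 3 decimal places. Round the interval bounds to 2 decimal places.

Both samples are large (n₁ = 30 ≥ 30, n₂ = 40 ≥ 30), so a z-interval for the difference of means applies.

Point estimate: x̄₁ - x̄₂ = 49 - 46 = 3

Standard error: SE = √(s₁²/n₁ + s₂²/n₂)
= √(6²/30 + 8²/40)
= √(1.200000 + 1.600000)
= 1.673320

For 90% confidence, z* = 1.645 (from standard normal table)
Margin of error: E = z* × SE = 1.645 × 1.673320 = 2.7526

Z-interval: (x̄₁ - x̄₂) ± E = 3 ± 2.7526 = (0.2474, 5.7526)

Rounded to 2 decimal places:

(0.25, 5.75)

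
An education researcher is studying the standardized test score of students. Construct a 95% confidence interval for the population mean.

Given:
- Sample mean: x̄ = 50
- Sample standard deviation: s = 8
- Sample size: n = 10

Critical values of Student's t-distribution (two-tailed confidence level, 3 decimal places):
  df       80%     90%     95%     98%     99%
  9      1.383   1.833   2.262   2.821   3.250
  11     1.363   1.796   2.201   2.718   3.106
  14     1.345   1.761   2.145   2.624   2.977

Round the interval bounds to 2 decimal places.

The population standard deviation σ is unknown (only the sample standard deviation s is given), so use a t-interval with df = n - 1 = 10 - 1 = 9.

For 95% confidence with df = 9, t* = 2.262 (from t-table)

Standard error: SE = s/√n = 8/√10 = 2.529822

Margin of error: E = t* × SE = 2.262 × 2.529822 = 5.7225

T-interval: x̄ ± E = 50 ± 5.7225 = (44.2775, 55.7225)

Rounded to 2 decimal places:

(44.28, 55.72)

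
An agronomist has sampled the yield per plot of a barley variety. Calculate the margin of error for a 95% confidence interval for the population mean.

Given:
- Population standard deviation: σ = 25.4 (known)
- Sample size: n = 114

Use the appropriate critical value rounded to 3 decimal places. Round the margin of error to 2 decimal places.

The population standard deviation σ is known, so use the z-interval margin of error formula.

For 95% confidence, z* = 1.96 (from standard normal table)

Margin of error formula for z-interval: E = z* × σ/√n

E = 1.96 × 25.4/√114
  = 1.96 × 2.378928
  = 4.6627

Rounded to 2 decimal places:

4.66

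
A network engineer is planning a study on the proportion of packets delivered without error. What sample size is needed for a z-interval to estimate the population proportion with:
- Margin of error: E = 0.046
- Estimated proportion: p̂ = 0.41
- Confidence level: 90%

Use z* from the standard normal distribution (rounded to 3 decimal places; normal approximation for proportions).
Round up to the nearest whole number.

Using z* for proportion z-interval (normal approximation).

For 90% confidence, z* = 1.645 (from standard normal table)

Sample size formula for proportion z-interval: n = z*²p̂(1-p̂)/E²

n = 1.645² × 0.41 × 0.59 / 0.046²
  = 2.706025 × 0.2419 / 0.002116
  = 309.3513

Round up to the nearest whole number: n = 310

310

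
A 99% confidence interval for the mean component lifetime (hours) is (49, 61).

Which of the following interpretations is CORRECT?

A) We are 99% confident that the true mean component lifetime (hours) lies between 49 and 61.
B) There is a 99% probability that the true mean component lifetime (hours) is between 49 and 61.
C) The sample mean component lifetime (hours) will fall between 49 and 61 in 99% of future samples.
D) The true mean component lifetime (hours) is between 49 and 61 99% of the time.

A confidence interval represents our confidence in the procedure, not a probability statement about the parameter.

Key concept: If we repeated this sampling process many times and computed a 99% CI each time, about 99% of those intervals would contain the true population parameter.

For this specific interval (49, 61):
- Midpoint (point estimate): 55
- Margin of error: 6

The correct interpretation is the one stating confidence that the true parameter lies in the interval — option A.

A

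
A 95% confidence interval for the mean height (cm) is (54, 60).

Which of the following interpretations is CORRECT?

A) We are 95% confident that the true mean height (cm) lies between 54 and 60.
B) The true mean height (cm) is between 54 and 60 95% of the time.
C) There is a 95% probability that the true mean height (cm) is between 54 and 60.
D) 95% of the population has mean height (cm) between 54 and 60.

A confidence interval represents our confidence in the procedure, not a probability statement about the parameter.

Key concept: If we repeated this sampling process many times and computed a 95% CI each time, about 95% of those intervals would contain the true population parameter.

For this specific interval (54, 60):
- Midpoint (point estimate): 57
- Margin of error: 3

The correct interpretation is the one stating confidence that the true parameter lies in the interval — option A.

A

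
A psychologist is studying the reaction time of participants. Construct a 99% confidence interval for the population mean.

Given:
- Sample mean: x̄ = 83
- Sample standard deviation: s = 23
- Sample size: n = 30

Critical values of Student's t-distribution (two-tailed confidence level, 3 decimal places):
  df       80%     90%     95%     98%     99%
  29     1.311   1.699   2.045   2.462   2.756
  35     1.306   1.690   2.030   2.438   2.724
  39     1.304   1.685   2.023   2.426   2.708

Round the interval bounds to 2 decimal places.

The population standard deviation σ is unknown (only the sample standard deviation s is given), so use a t-interval with df = n - 1 = 30 - 1 = 29.

For 99% confidence with df = 29, t* = 2.756 (from t-table)

Standard error: SE = s/√n = 23/√30 = 4.199206

Margin of error: E = t* × SE = 2.756 × 4.199206 = 11.5730

T-interval: x̄ ± E = 83 ± 11.5730 = (71.4270, 94.5730)

Rounded to 2 decimal places:

(71.43, 94.57)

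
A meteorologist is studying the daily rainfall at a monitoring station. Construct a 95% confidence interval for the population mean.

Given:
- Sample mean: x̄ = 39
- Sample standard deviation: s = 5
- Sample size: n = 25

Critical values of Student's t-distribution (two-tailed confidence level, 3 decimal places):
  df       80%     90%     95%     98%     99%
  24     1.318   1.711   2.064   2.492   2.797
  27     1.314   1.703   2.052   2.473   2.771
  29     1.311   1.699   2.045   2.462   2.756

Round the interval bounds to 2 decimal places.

The population standard deviation σ is unknown (only the sample standard deviation s is given), so use a t-interval with df = n - 1 = 25 - 1 = 24.

For 95% confidence with df = 24, t* = 2.064 (from t-table)

Standard error: SE = s/√n = 5/√25 = 1.000000

Margin of error: E = t* × SE = 2.064 × 1.000000 = 2.0640

T-interval: x̄ ± E = 39 ± 2.0640 = (36.9360, 41.0640)

Rounded to 2 decimal places:

(36.94, 41.06)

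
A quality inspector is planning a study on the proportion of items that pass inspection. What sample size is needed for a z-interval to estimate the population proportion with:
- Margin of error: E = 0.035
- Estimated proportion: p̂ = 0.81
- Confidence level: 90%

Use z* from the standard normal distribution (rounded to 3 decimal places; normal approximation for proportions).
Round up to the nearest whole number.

Using z* for proportion z-interval (normal approximation).

For 90% confidence, z* = 1.645 (from standard normal table)

Sample size formula for proportion z-interval: n = z*²p̂(1-p̂)/E²

n = 1.645² × 0.81 × 0.19 / 0.035²
  = 2.706025 × 0.1539 / 0.001225
  = 339.9651

Round up to the nearest whole number: n = 340

340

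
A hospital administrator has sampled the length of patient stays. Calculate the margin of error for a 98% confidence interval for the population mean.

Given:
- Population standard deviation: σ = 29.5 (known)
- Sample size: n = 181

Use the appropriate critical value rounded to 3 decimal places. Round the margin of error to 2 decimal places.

The population standard deviation σ is known, so use the z-interval margin of error formula.

For 98% confidence, z* = 2.326 (from standard normal table)

Margin of error formula for z-interval: E = z* × σ/√n

E = 2.326 × 29.5/√181
  = 2.326 × 2.192718
  = 5.1003

Rounded to 2 decimal places:

5.10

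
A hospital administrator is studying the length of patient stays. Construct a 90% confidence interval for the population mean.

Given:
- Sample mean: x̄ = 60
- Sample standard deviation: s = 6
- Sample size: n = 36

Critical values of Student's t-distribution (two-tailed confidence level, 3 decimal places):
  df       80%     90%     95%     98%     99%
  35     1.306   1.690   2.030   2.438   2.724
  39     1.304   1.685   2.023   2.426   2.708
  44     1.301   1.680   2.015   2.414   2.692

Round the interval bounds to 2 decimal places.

The population standard deviation σ is unknown (only the sample standard deviation s is given), so use a t-interval with df = n - 1 = 36 - 1 = 35.

For 90% confidence with df = 35, t* = 1.690 (from t-table)

Standard error: SE = s/√n = 6/√36 = 1.000000

Margin of error: E = t* × SE = 1.690 × 1.000000 = 1.6900

T-interval: x̄ ± E = 60 ± 1.6900 = (58.3100, 61.6900)

Rounded to 2 decimal places:

(58.31, 61.69)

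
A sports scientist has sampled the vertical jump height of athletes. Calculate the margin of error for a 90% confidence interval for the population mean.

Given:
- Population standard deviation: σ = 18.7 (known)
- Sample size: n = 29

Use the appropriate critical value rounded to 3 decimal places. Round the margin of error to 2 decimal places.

The population standard deviation σ is known, so use the z-interval margin of error formula.

For 90% confidence, z* = 1.645 (from standard normal table)

Margin of error formula for z-interval: E = z* × σ/√n

E = 1.645 × 18.7/√29
  = 1.645 × 3.472503
  = 5.7123

Rounded to 2 decimal places:

5.71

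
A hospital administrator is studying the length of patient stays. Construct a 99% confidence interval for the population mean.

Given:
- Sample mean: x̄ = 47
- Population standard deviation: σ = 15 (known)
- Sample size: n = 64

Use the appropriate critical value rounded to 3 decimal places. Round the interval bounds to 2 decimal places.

The population standard deviation σ is known, so use a z-interval (standard normal critical value).

For 99% confidence, z* = 2.576 (from standard normal table)

Standard error: SE = σ/√n = 15/√64 = 1.875000

Margin of error: E = z* × SE = 2.576 × 1.875000 = 4.8300

Z-interval: x̄ ± E = 47 ± 4.8300 = (42.1700, 51.8300)

Rounded to 2 decimal places:

(42.17, 51.83)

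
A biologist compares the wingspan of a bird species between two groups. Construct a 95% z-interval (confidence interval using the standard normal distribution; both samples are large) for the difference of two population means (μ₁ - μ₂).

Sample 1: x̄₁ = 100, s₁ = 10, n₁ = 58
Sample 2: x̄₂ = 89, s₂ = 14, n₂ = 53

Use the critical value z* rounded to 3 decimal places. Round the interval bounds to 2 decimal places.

Both samples are large (n₁ = 58 ≥ 30, n₂ = 53 ≥ 30), so a z-interval for the difference of means applies.

Point estimate: x̄₁ - x̄₂ = 100 - 89 = 11

Standard error: SE = √(s₁²/n₁ + s₂²/n₂)
= √(10²/58 + 14²/53)
= √(1.724138 + 3.698113)
= 2.328573

For 95% confidence, z* = 1.96 (from standard normal table)
Margin of error: E = z* × SE = 1.96 × 2.328573 = 4.5640

Z-interval: (x̄₁ - x̄₂) ± E = 11 ± 4.5640 = (6.4360, 15.5640)

Rounded to 2 decimal places:

(6.44, 15.56)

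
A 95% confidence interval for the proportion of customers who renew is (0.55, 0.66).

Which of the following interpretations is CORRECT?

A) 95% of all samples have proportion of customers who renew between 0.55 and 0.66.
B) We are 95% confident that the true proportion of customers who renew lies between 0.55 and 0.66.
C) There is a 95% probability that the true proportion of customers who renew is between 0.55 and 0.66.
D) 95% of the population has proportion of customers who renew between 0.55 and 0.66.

A confidence interval represents our confidence in the procedure, not a probability statement about the parameter.

Key concept: If we repeated this sampling process many times and computed a 95% CI each time, about 95% of those intervals would contain the true population parameter.

For this specific interval (0.55, 0.66):
- Midpoint (point estimate): 0.605
- Margin of error: 0.055

The correct interpretation is the one stating confidence that the true parameter lies in the interval — option B.

B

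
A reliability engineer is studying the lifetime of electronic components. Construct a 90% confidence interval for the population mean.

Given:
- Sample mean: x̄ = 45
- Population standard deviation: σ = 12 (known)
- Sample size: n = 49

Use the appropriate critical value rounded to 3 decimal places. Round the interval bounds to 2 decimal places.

The population standard deviation σ is known, so use a z-interval (standard normal critical value).

For 90% confidence, z* = 1.645 (from standard normal table)

Standard error: SE = σ/√n = 12/√49 = 1.714286

Margin of error: E = z* × SE = 1.645 × 1.714286 = 2.8200

Z-interval: x̄ ± E = 45 ± 2.8200 = (42.1800, 47.8200)

Rounded to 2 decimal places:

(42.18, 47.82)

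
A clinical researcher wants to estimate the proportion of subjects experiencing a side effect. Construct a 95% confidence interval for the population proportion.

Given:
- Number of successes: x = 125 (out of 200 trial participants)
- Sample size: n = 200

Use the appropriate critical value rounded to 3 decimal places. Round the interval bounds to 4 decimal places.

Sample proportion: p̂ = 125/200 = 0.625000

Check conditions for normal approximation:
  np̂ = 125 ≥ 10 ✓
  n(1-p̂) = 75 ≥ 10 ✓

The sample is large enough, so use a z-interval (normal approximation) for the proportion.

For 95% confidence, z* = 1.96 (from standard normal table)

Standard error: SE = √(p̂(1-p̂)/n) = √(0.625000×0.375000/200) = 0.03423266

Margin of error: E = z* × SE = 1.96 × 0.03423266 = 0.067096

Z-interval: p̂ ± E = 0.625000 ± 0.067096 = (0.557904, 0.692096)

Rounded to 4 decimal places:

(0.5579, 0.6921)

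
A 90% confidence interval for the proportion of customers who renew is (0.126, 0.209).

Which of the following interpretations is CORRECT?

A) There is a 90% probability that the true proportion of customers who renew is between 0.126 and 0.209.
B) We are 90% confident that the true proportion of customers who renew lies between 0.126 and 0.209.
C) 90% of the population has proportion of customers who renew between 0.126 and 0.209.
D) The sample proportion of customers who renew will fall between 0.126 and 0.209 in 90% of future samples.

A confidence interval represents our confidence in the procedure, not a probability statement about the parameter.

Key concept: If we repeated this sampling process many times and computed a 90% CI each time, about 90% of those intervals would contain the true population parameter.

For this specific interval (0.126, 0.209):
- Midpoint (point estimate): 0.1675
- Margin of error: 0.0415

The correct interpretation is the one stating confidence that the true parameter lies in the interval — option B.

B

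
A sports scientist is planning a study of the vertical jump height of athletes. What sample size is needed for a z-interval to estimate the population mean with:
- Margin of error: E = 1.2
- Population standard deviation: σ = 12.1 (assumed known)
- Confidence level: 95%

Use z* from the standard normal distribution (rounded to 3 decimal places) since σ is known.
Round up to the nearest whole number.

Using z* since population σ is known (z-interval formula).

For 95% confidence, z* = 1.96 (from standard normal table)

Sample size formula for z-interval: n = (z*σ/E)²

n = (1.96 × 12.1 / 1.2)²
  = (19.763333)²
  = 390.5893

Round up to the nearest whole number: n = 391

391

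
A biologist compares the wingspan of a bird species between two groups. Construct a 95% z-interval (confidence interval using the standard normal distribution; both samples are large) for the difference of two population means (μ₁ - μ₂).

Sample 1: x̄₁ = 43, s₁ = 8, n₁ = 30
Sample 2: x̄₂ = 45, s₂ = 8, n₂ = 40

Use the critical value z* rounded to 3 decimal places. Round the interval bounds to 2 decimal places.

Both samples are large (n₁ = 30 ≥ 30, n₂ = 40 ≥ 30), so a z-interval for the difference of means applies.

Point estimate: x̄₁ - x̄₂ = 43 - 45 = -2

Standard error: SE = √(s₁²/n₁ + s₂²/n₂)
= √(8²/30 + 8²/40)
= √(2.133333 + 1.600000)
= 1.932184

For 95% confidence, z* = 1.96 (from standard normal table)
Margin of error: E = z* × SE = 1.96 × 1.932184 = 3.7871

Z-interval: (x̄₁ - x̄₂) ± E = -2 ± 3.7871 = (-5.7871, 1.7871)

Rounded to 2 decimal places:

(-5.79, 1.79)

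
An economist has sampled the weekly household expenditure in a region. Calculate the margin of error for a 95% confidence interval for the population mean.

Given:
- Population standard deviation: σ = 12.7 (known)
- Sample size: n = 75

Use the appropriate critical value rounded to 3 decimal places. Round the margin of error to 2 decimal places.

The population standard deviation σ is known, so use the z-interval margin of error formula.

For 95% confidence, z* = 1.96 (from standard normal table)

Margin of error formula for z-interval: E = z* × σ/√n

E = 1.96 × 12.7/√75
  = 1.96 × 1.466470
  = 2.8743

Rounded to 2 decimal places:

2.87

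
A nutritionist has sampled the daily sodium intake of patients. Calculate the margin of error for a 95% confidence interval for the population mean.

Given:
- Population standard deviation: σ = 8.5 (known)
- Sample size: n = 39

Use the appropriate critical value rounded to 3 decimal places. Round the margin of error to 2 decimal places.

The population standard deviation σ is known, so use the z-interval margin of error formula.

For 95% confidence, z* = 1.96 (from standard normal table)

Margin of error formula for z-interval: E = z* × σ/√n

E = 1.96 × 8.5/√39
  = 1.96 × 1.361089
  = 2.6677

Rounded to 2 decimal places:

2.67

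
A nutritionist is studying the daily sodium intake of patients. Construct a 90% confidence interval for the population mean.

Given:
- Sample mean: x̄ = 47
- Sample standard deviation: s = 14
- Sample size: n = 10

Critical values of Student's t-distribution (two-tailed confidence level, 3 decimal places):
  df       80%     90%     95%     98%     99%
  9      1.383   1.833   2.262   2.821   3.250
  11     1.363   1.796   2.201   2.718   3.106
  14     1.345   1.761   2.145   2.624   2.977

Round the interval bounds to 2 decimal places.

The population standard deviation σ is unknown (only the sample standard deviation s is given), so use a t-interval with df = n - 1 = 10 - 1 = 9.

For 90% confidence with df = 9, t* = 1.833 (from t-table)

Standard error: SE = s/√n = 14/√10 = 4.4271887

Margin of error: E = t* × SE = 1.833 × 4.4271887 = 8.11504

T-interval: x̄ ± E = 47 ± 8.11504 = (38.88496, 55.11504)

Rounded to 2 decimal places:

(38.88, 55.12)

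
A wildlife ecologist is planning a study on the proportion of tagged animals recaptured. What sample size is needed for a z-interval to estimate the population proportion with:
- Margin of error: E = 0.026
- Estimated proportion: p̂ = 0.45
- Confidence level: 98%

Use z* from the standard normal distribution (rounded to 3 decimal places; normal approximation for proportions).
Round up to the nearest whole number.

Using z* for proportion z-interval (normal approximation).

For 98% confidence, z* = 2.326 (from standard normal table)

Sample size formula for proportion z-interval: n = z*²p̂(1-p̂)/E²

n = 2.326² × 0.45 × 0.55 / 0.026²
  = 5.410276 × 0.2475 / 0.000676
  = 1980.8333

Round up to the nearest whole number: n = 1981

1981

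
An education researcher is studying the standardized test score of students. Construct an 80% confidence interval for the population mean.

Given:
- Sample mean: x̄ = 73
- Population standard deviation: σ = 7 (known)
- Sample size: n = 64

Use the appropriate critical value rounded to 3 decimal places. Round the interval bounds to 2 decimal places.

The population standard deviation σ is known, so use a z-interval (standard normal critical value).

For 80% confidence, z* = 1.282 (from standard normal table)

Standard error: SE = σ/√n = 7/√64 = 0.875000

Margin of error: E = z* × SE = 1.282 × 0.875000 = 1.1218

Z-interval: x̄ ± E = 73 ± 1.1218 = (71.8782, 74.1218)

Rounded to 2 decimal places:

(71.88, 74.12)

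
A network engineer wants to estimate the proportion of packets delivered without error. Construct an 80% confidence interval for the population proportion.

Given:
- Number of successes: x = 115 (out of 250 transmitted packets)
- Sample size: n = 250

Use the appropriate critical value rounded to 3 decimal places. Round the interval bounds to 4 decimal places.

Sample proportion: p̂ = 115/250 = 0.460000

Check conditions for normal approximation:
  np̂ = 115 ≥ 10 ✓
  n(1-p̂) = 135 ≥ 10 ✓

The sample is large enough, so use a z-interval (normal approximation) for the proportion.

For 80% confidence, z* = 1.282 (from standard normal table)

Standard error: SE = √(p̂(1-p̂)/n) = √(0.460000×0.540000/250) = 0.03152142

Margin of error: E = z* × SE = 1.282 × 0.03152142 = 0.040410

Z-interval: p̂ ± E = 0.460000 ± 0.040410 = (0.419590, 0.500410)

Rounded to 4 decimal places:

(0.4196, 0.5004)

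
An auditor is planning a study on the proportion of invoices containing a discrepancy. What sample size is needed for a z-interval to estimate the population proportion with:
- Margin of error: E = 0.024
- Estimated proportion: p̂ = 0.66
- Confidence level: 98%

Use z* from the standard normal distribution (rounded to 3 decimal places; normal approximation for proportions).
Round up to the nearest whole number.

Using z* for proportion z-interval (normal approximation).

For 98% confidence, z* = 2.326 (from standard normal table)

Sample size formula for proportion z-interval: n = z*²p̂(1-p̂)/E²

n = 2.326² × 0.66 × 0.34 / 0.024²
  = 5.410276 × 0.2244 / 0.000576
  = 2107.7534

Round up to the nearest whole number: n = 2108

2108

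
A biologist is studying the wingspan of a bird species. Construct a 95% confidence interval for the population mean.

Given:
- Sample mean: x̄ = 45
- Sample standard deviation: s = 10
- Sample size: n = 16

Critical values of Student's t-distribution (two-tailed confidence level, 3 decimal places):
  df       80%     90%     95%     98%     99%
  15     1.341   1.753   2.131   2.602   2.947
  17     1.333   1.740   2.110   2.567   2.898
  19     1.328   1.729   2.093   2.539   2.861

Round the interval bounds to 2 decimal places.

The population standard deviation σ is unknown (only the sample standard deviation s is given), so use a t-interval with df = n - 1 = 16 - 1 = 15.

For 95% confidence with df = 15, t* = 2.131 (from t-table)

Standard error: SE = s/√n = 10/√16 = 2.500000

Margin of error: E = t* × SE = 2.131 × 2.500000 = 5.3275

T-interval: x̄ ± E = 45 ± 5.3275 = (39.6725, 50.3275)

Rounded to 2 decimal places:

(39.67, 50.33)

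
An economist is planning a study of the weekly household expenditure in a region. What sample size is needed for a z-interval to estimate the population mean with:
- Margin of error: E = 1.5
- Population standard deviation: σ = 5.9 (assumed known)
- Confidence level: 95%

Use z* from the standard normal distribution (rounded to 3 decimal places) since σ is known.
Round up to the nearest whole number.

Using z* since population σ is known (z-interval formula).

For 95% confidence, z* = 1.96 (from standard normal table)

Sample size formula for z-interval: n = (z*σ/E)²

n = (1.96 × 5.9 / 1.5)²
  = (7.709333)²
  = 59.4338

Round up to the nearest whole number: n = 60

60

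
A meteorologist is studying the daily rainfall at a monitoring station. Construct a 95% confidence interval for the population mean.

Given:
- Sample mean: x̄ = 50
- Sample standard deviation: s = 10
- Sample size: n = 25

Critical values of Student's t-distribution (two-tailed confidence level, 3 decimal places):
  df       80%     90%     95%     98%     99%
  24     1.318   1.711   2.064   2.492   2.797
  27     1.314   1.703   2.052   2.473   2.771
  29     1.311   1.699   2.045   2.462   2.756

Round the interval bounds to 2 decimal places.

The population standard deviation σ is unknown (only the sample standard deviation s is given), so use a t-interval with df = n - 1 = 25 - 1 = 24.

For 95% confidence with df = 24, t* = 2.064 (from t-table)

Standard error: SE = s/√n = 10/√25 = 2.000000

Margin of error: E = t* × SE = 2.064 × 2.000000 = 4.1280

T-interval: x̄ ± E = 50 ± 4.1280 = (45.8720, 54.1280)

Rounded to 2 decimal places:

(45.87, 54.13)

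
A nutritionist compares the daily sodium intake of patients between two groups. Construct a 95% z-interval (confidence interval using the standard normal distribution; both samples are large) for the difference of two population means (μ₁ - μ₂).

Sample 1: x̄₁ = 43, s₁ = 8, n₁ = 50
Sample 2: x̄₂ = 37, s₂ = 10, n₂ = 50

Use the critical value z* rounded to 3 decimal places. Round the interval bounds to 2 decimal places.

Both samples are large (n₁ = 50 ≥ 30, n₂ = 50 ≥ 30), so a z-interval for the difference of means applies.

Point estimate: x̄₁ - x̄₂ = 43 - 37 = 6

Standard error: SE = √(s₁²/n₁ + s₂²/n₂)
= √(8²/50 + 10²/50)
= √(1.280000 + 2.000000)
= 1.811077

For 95% confidence, z* = 1.96 (from standard normal table)
Margin of error: E = z* × SE = 1.96 × 1.811077 = 3.5497

Z-interval: (x̄₁ - x̄₂) ± E = 6 ± 3.5497 = (2.4503, 9.5497)

Rounded to 2 decimal places:

(2.45, 9.55)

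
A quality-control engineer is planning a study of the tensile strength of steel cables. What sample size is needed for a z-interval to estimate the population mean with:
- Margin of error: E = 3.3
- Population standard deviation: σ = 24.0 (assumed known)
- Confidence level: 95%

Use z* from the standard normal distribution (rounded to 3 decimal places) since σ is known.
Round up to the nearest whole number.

Using z* since population σ is known (z-interval formula).

For 95% confidence, z* = 1.96 (from standard normal table)

Sample size formula for z-interval: n = (z*σ/E)²

n = (1.96 × 24.0 / 3.3)²
  = (14.254545)²
  = 203.1921

Round up to the nearest whole number: n = 204

204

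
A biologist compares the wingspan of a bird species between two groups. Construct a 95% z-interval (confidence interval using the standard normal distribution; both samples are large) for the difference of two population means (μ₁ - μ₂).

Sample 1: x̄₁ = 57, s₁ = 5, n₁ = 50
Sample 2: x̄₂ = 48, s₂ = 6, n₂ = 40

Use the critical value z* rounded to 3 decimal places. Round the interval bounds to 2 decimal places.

Both samples are large (n₁ = 50 ≥ 30, n₂ = 40 ≥ 30), so a z-interval for the difference of means applies.

Point estimate: x̄₁ - x̄₂ = 57 - 48 = 9

Standard error: SE = √(s₁²/n₁ + s₂²/n₂)
= √(5²/50 + 6²/40)
= √(0.500000 + 0.900000)
= 1.183216

For 95% confidence, z* = 1.96 (from standard normal table)
Margin of error: E = z* × SE = 1.96 × 1.183216 = 2.3191

Z-interval: (x̄₁ - x̄₂) ± E = 9 ± 2.3191 = (6.6809, 11.3191)

Rounded to 2 decimal places:

(6.68, 11.32)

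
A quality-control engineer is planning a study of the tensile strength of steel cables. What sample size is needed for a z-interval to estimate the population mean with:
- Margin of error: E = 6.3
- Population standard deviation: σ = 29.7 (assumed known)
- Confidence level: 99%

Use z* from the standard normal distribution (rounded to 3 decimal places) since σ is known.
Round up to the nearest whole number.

Using z* since population σ is known (z-interval formula).

For 99% confidence, z* = 2.576 (from standard normal table)

Sample size formula for z-interval: n = (z*σ/E)²

n = (2.576 × 29.7 / 6.3)²
  = (12.144000)²
  = 147.4767

Round up to the nearest whole number: n = 148

148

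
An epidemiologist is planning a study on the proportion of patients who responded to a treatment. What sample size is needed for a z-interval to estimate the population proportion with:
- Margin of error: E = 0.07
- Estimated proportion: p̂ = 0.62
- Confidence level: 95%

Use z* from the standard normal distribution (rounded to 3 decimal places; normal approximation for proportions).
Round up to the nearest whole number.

Using z* for proportion z-interval (normal approximation).

For 95% confidence, z* = 1.96 (from standard normal table)

Sample size formula for proportion z-interval: n = z*²p̂(1-p̂)/E²

n = 1.96² × 0.62 × 0.38 / 0.07²
  = 3.8416 × 0.2356 / 0.0049
  = 184.7104

Round up to the nearest whole number: n = 185

185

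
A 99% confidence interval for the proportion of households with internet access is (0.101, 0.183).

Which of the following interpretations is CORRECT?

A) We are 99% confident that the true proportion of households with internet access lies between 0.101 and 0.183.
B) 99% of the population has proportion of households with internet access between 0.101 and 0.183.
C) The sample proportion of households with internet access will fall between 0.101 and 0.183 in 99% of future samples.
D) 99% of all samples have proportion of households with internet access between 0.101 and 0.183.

A confidence interval represents our confidence in the procedure, not a probability statement about the parameter.

Key concept: If we repeated this sampling process many times and computed a 99% CI each time, about 99% of those intervals would contain the true population parameter.

For this specific interval (0.101, 0.183):
- Midpoint (point estimate): 0.142
- Margin of error: 0.041

The correct interpretation is the one stating confidence that the true parameter lies in the interval — option A.

A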